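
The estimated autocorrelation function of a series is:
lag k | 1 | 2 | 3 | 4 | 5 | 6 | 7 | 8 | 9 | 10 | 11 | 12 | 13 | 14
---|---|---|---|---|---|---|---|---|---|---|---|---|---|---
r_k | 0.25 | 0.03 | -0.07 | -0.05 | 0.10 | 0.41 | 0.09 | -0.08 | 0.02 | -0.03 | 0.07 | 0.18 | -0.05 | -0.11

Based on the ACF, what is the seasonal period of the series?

The largest autocorrelation is r_6 = 0.41; the remaining lags stay at or below 0.25. The elevated value at lag 1 (0.25), dropping to 0.03 at lag 2, reflects decaying short-term dependence rather than seasonality.
The dominant spike at lag 6 indicates a seasonal period of 6.

6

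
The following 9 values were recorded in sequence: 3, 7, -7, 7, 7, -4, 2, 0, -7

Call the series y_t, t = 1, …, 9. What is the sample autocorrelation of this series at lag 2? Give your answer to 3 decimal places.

-0.206

Mean ȳ = (3 + 7 − 7 + 7 + 7 − 4 + 2 + 0 − 7)/9 = 0.8889
Numerator Σ_{t=1}^{7}(y_t−ȳ)(y_{t+2}−ȳ) = -55.0247
Denominator Σ(y_t−ȳ)² = 266.8889
r_2 = -55.0247 / 266.8889 = -0.206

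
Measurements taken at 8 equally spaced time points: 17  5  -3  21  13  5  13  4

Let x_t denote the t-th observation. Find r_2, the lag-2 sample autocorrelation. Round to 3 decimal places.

-0.464

Mean x̄ = (17 + 5 − 3 + 21 + 13 + 5 + 13 + 4)/8 = 9.3750
Deviations from mean: 7.6250, -4.3750, -12.3750, 11.6250, 3.6250, -4.3750, 3.6250, -5.3750
Σ(x_t−x̄)(x_{t+2}−x̄) = (-94.3594) + (-50.8594) + (-44.8594) + (-50.8594) + (13.1406) + (23.5156) = -204.2813
Denominator Σ(x_t−x̄)² = 439.8750
r_2 = -204.2813 / 439.8750 = -0.464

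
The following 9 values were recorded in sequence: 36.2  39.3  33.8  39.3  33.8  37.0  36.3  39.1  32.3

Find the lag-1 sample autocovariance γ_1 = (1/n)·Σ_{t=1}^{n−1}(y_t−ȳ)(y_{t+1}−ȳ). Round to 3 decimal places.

-3.995

Mean ȳ = (36.2 + 39.3 + 33.8 + 39.3 + 33.8 + 37.0 + 36.3 + 39.1 + 32.3)/9 = 36.3444
Σ_{t=1}^{8}(y_t−ȳ)(y_{t+1}−ȳ) = -35.9520
γ_1 = -35.9520 / 9 = -3.995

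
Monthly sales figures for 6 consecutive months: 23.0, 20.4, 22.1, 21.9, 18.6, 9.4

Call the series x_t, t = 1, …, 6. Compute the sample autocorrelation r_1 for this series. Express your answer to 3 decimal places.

Mean x̄ = (23.0 + 20.4 + 22.1 + 21.9 + 18.6 + 9.4)/6 = 19.2333
Deviations from mean: 3.7667, 1.1667, 2.8667, 2.6667, -0.6333, -9.8333
Σ(x_t−x̄)(x_{t+1}−x̄) = (4.3944) + (3.3444) + (7.6444) + (-1.6889) + (6.2278) = 19.9222
Denominator Σ(x_t−x̄)² = 127.9733
r_1 = 19.9222 / 127.9733 = 0.156

0.156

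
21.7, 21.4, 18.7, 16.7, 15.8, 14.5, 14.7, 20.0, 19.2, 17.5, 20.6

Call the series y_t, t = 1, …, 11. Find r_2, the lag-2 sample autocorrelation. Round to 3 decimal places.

Mean ȳ = (21.7 + 21.4 + 18.7 + 16.7 + 15.8 + 14.5 + 14.7 + 20.0 + 19.2 + 17.5 + 20.6)/11 = 18.2545
Numerator Σ_{t=1}^{9}(y_t−ȳ)(y_{t+2}−ȳ) = 1.0995
Denominator Σ(y_t−ȳ)² = 67.1473
r_2 = 1.0995 / 67.1473 = 0.016

0.016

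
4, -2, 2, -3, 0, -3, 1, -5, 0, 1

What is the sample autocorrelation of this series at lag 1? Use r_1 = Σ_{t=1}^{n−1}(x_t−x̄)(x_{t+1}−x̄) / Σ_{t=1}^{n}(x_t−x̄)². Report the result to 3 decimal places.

-0.470

Mean x̄ = (4 − 2 + 2 − 3 + 0 − 3 + 1 − 5 + 0 + 1)/10 = -0.5000
Numerator Σ_{t=1}^{9}(x_t−x̄)(x_{t+1}−x̄) = -31.2500
Denominator Σ(x_t−x̄)² = 66.5000
r_1 = -31.2500 / 66.5000 = -0.470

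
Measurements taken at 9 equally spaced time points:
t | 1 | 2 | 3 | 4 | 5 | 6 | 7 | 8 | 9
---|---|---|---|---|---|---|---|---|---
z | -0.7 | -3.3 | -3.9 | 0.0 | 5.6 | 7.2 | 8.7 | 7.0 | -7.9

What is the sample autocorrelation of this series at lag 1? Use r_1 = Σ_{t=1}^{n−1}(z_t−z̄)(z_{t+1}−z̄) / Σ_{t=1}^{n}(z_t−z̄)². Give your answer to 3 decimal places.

0.329

Mean z̄ = (-0.7 − 3.3 − 3.9 + 0.0 + 5.6 + 7.2 + 8.7 + 7.0 − 7.9)/9 = 1.4111
Numerator Σ_{t=1}^{8}(z_t−z̄)(z_{t+1}−z̄) = 91.6921
Denominator Σ(z_t−z̄)² = 278.9689
r_1 = 91.6921 / 278.9689 = 0.329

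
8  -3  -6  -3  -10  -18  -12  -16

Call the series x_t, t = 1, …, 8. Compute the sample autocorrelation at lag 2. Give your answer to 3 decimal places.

Mean x̄ = (8 − 3 − 6 − 3 − 10 − 18 − 12 − 16)/8 = -7.5000
Deviations from mean: 15.5000, 4.5000, 1.5000, 4.5000, -2.5000, -10.5000, -4.5000, -8.5000
Numerator Σ_{t=1}^{6}(x_t−x̄)(x_{t+2}−x̄) = 93.0000
Denominator Σ(x_t−x̄)² = 492.0000
r_2 = 93.0000 / 492.0000 = 0.189

0.189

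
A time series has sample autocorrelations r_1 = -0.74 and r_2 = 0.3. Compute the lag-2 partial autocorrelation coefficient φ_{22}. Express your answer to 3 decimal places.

φ_{22} = (r_2 − r_1²) / (1 − r_1²)
r_1² = (-0.74)² = 0.5476
Numerator = 0.3 − 0.5476 = -0.2476; denominator = 1 − 0.5476 = 0.4524
φ_{22} = -0.2476 / 0.4524 = -0.547

-0.547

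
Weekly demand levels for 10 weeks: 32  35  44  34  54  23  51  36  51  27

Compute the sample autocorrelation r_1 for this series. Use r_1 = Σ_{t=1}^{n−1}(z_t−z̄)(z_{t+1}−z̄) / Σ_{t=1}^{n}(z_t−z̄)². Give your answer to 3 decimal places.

-0.710

Mean z̄ = (32 + 35 + 44 + 34 + 54 + 23 + 51 + 36 + 51 + 27)/10 = 38.7000
Numerator Σ_{t=1}^{9}(z_t−z̄)(z_{t+1}−z̄) = -735.2900
Denominator Σ(z_t−z̄)² = 1036.1000
r_1 = -735.2900 / 1036.1000 = -0.710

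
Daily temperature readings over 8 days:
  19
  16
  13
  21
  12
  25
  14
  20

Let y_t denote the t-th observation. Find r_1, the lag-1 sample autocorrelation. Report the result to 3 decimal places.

-0.752

Mean ȳ = (19 + 16 + 13 + 21 + 12 + 25 + 14 + 20)/8 = 17.5000
Deviations from mean: 1.5000, -1.5000, -4.5000, 3.5000, -5.5000, 7.5000, -3.5000, 2.5000
Σ(y_t−ȳ)(y_{t+1}−ȳ) = (-2.2500) + (6.7500) + (-15.7500) + (-19.2500) + (-41.2500) + (-26.2500) + (-8.7500) = -106.7500
Denominator Σ(y_t−ȳ)² = 142.0000
r_1 = -106.7500 / 142.0000 = -0.752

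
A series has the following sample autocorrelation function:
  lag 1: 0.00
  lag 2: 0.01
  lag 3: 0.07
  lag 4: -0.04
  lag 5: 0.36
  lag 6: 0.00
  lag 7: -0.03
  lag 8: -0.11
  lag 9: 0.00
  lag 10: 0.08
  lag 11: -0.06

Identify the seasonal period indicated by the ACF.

The largest autocorrelation is r_5 = 0.36; the remaining lags stay at or below 0.08.
The dominant spike at lag 5 indicates a seasonal period of 5.

5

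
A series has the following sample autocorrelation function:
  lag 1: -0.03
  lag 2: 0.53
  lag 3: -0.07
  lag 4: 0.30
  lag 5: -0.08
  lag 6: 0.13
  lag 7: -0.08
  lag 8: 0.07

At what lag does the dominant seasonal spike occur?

2

The largest autocorrelation is r_2 = 0.53, with a weaker echo at lag 4 (0.30); the remaining lags stay at or below 0.13.
The dominant spike at lag 2 indicates a seasonal period of 2.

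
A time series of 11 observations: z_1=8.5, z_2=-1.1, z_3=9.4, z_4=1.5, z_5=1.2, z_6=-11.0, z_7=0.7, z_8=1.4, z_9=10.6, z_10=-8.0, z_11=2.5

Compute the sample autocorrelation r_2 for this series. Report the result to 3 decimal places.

0.128

Mean z̄ = (8.5 − 1.1 + 9.4 + 1.5 + 1.2 − 11.0 + 0.7 + 1.4 + 10.6 − 8.0 + 2.5)/11 = 1.4273
Numerator Σ_{t=1}^{9}(z_t−z̄)(z_{t+2}−z̄) = 57.4194
Denominator Σ(z_t−z̄)² = 449.1618
r_2 = 57.4194 / 449.1618 = 0.128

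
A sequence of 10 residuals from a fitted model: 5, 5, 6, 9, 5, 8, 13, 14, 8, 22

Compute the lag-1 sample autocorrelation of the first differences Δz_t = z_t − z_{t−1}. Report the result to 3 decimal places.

First differences Δz: 0, 1, 3, -4, 3, 5, 1, -6, 14
Mean of differences = 1.8889
Numerator Σ(Δz_t−Δz̄)(Δz_{t+1}−Δz̄) = -100.2346
Denominator Σ(Δz_t−Δz̄)² = 260.8889
r_1(Δz) = -100.2346 / 260.8889 = -0.384

-0.384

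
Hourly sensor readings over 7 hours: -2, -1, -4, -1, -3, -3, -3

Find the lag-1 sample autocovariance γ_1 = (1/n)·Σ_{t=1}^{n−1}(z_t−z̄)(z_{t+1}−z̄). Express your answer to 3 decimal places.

Mean z̄ = (-2 − 1 − 4 − 1 − 3 − 3 − 3)/7 = -2.4286
Σ_{t=1}^{6}(z_t−z̄)(z_{t+1}−z̄) = -4.0408
γ_1 = -4.0408 / 7 = -0.577

-0.577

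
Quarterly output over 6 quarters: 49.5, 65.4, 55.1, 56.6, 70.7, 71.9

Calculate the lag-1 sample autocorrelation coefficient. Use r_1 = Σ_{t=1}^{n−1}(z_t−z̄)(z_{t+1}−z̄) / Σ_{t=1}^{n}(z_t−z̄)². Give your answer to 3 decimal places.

Mean z̄ = (49.5 + 65.4 + 55.1 + 56.6 + 70.7 + 71.9)/6 = 61.5333
Numerator Σ_{t=1}^{5}(z_t−z̄)(z_{t+1}−z̄) = 10.1389
Denominator Σ(z_t−z̄)² = 416.9733
r_1 = 10.1389 / 416.9733 = 0.024

0.024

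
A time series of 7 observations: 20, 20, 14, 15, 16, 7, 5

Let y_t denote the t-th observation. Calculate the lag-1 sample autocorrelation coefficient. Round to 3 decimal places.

Mean ȳ = (20 + 20 + 14 + 15 + 16 + 7 + 5)/7 = 13.8571
Σ(y_t−ȳ)(y_{t+1}−ȳ) = (37.7347) + (0.8776) + (0.1633) + (2.4490) + (-14.6939) + (60.7347) = 87.2653
Denominator Σ(y_t−ȳ)² = 206.8571
r_1 = 87.2653 / 206.8571 = 0.422

0.422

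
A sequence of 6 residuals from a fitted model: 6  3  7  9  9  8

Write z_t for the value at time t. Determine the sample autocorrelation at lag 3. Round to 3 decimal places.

Mean z̄ = (6 + 3 + 7 + 9 + 9 + 8)/6 = 7.0000
Deviations from mean: -1.0000, -4.0000, 0.0000, 2.0000, 2.0000, 1.0000
Σ(z_t−z̄)(z_{t+3}−z̄) = (-2.0000) + (-8.0000) + (0.0000) = -10.0000
Denominator Σ(z_t−z̄)² = 26.0000
r_3 = -10.0000 / 26.0000 = -0.385

-0.385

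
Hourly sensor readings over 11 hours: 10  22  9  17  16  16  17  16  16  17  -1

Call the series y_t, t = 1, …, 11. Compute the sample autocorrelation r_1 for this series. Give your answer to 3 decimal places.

Mean ȳ = (10 + 22 + 9 + 17 + 16 + 16 + 17 + 16 + 16 + 17 − 1)/11 = 14.0909
Numerator Σ_{t=1}^{10}(y_t−ȳ)(y_{t+1}−ȳ) = -101.8264
Denominator Σ(y_t−ȳ)² = 372.9091
r_1 = -101.8264 / 372.9091 = -0.273

-0.273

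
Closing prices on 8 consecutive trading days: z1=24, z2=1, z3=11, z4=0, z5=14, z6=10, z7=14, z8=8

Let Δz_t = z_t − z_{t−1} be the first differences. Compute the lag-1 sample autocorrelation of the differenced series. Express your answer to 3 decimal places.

-0.579

First differences Δz: -23, 10, -11, 14, -4, 4, -6
Mean of differences = -2.2857
Numerator Σ(Δz_t−Δz̄)(Δz_{t+1}−Δz̄) = -565.5102
Denominator Σ(Δz_t−Δz̄)² = 977.4286
r_1(Δz) = -565.5102 / 977.4286 = -0.579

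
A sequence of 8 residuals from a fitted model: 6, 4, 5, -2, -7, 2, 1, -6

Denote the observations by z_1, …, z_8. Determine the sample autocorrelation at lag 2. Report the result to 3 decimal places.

-0.209

Mean z̄ = (6 + 4 + 5 − 2 − 7 + 2 + 1 − 6)/8 = 0.3750
Deviations from mean: 5.6250, 3.6250, 4.6250, -2.3750, -7.3750, 1.6250, 0.6250, -6.3750
Σ(z_t−z̄)(z_{t+2}−z̄) = (26.0156) + (-8.6094) + (-34.1094) + (-3.8594) + (-4.6094) + (-10.3594) = -35.5313
Denominator Σ(z_t−z̄)² = 169.8750
r_2 = -35.5313 / 169.8750 = -0.209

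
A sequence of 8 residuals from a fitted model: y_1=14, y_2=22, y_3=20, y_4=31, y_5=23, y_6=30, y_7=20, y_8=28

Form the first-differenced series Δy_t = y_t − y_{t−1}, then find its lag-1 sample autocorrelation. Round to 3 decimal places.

First differences Δy: 8, -2, 11, -8, 7, -10, 8
Mean of differences = 2.0000
Numerator Σ(Δy_t−Δȳ)(Δy_{t+1}−Δȳ) = -332.0000
Denominator Σ(Δy_t−Δȳ)² = 438.0000
r_1(Δy) = -332.0000 / 438.0000 = -0.758

-0.758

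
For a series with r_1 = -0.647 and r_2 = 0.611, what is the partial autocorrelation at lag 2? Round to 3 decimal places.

φ_{22} = (r_2 − r_1²) / (1 − r_1²)
r_1² = (-0.647)² = 0.418609
Numerator = 0.611 − 0.4186 = 0.1924; denominator = 1 − 0.4186 = 0.5814
φ_{22} = 0.1924 / 0.5814 = 0.331

0.331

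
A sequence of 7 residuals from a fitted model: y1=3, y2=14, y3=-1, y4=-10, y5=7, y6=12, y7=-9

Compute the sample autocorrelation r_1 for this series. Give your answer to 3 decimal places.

-0.205

Mean ȳ = (3 + 14 − 1 − 10 + 7 + 12 − 9)/7 = 2.2857
Numerator Σ_{t=1}^{6}(y_t−ȳ)(y_{t+1}−ȳ) = -111.5102
Denominator Σ(y_t−ȳ)² = 543.4286
r_1 = -111.5102 / 543.4286 = -0.205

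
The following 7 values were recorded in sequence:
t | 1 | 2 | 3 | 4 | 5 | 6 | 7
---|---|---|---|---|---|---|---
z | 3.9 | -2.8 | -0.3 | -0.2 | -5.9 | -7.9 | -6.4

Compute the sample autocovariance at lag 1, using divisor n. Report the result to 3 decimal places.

Mean z̄ = (3.9 − 2.8 − 0.3 − 0.2 − 5.9 − 7.9 − 6.4)/7 = -2.8000
Deviations: 6.7000, 0.0000, 2.5000, 2.6000, -3.1000, -5.1000, -3.6000
Σ_{t=1}^{6}(z_t−z̄)(z_{t+1}−z̄) = 32.6100
γ_1 = 32.6100 / 7 = 4.659

4.659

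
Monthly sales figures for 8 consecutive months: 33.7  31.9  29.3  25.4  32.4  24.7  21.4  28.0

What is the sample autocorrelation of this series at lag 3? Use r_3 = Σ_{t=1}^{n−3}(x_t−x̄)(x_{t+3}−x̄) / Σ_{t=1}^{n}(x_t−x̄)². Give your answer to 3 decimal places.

0.110

Mean x̄ = (33.7 + 31.9 + 29.3 + 25.4 + 32.4 + 24.7 + 21.4 + 28.0)/8 = 28.3500
Deviations from mean: 5.3500, 3.5500, 0.9500, -2.9500, 4.0500, -3.6500, -6.9500, -0.3500
Numerator Σ_{t=1}^{5}(x_t−x̄)(x_{t+3}−x̄) = 14.2125
Denominator Σ(x_t−x̄)² = 128.9800
r_3 = 14.2125 / 128.9800 = 0.110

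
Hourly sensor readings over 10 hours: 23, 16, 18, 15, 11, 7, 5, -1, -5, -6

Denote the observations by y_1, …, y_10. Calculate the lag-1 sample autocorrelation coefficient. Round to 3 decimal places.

0.683

Mean ȳ = (23 + 16 + 18 + 15 + 11 + 7 + 5 − 1 − 5 − 6)/10 = 8.3000
Numerator Σ_{t=1}^{9}(y_t−ȳ)(y_{t+1}−ȳ) = 616.3100
Denominator Σ(y_t−ȳ)² = 902.1000
r_1 = 616.3100 / 902.1000 = 0.683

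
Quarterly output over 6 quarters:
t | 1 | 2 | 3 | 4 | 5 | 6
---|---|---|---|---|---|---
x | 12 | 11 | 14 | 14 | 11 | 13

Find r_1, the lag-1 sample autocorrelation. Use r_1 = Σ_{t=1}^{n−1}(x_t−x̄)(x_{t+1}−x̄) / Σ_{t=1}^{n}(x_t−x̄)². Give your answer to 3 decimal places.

-0.237

Mean x̄ = (12 + 11 + 14 + 14 + 11 + 13)/6 = 12.5000
Deviations from mean: -0.5000, -1.5000, 1.5000, 1.5000, -1.5000, 0.5000
Σ(x_t−x̄)(x_{t+1}−x̄) = (0.7500) + (-2.2500) + (2.2500) + (-2.2500) + (-0.7500) = -2.2500
Denominator Σ(x_t−x̄)² = 9.5000
r_1 = -2.2500 / 9.5000 = -0.237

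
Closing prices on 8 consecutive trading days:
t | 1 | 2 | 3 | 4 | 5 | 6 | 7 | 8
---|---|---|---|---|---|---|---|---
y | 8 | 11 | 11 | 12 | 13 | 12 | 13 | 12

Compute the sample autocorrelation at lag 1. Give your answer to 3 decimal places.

0.264

Mean ȳ = (8 + 11 + 11 + 12 + 13 + 12 + 13 + 12)/8 = 11.5000
Deviations from mean: -3.5000, -0.5000, -0.5000, 0.5000, 1.5000, 0.5000, 1.5000, 0.5000
Σ(y_t−ȳ)(y_{t+1}−ȳ) = (1.7500) + (0.2500) + (-0.2500) + (0.7500) + (0.7500) + (0.7500) + (0.7500) = 4.7500
Denominator Σ(y_t−ȳ)² = 18.0000
r_1 = 4.7500 / 18.0000 = 0.264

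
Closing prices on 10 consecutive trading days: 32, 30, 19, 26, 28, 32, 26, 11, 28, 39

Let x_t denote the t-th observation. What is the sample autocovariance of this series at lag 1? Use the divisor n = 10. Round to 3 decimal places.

1.159

Mean x̄ = (32 + 30 + 19 + 26 + 28 + 32 + 26 + 11 + 28 + 39)/10 = 27.1000
Σ_{t=1}^{9}(x_t−x̄)(x_{t+1}−x̄) = 11.5900
γ_1 = 11.5900 / 10 = 1.159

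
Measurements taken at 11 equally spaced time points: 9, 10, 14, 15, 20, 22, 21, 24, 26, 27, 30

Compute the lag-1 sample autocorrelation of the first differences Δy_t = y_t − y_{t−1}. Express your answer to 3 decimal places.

-0.413

First differences Δy: 1, 4, 1, 5, 2, -1, 3, 2, 1, 3
Mean of differences = 2.1000
Numerator Σ(Δy_t−Δȳ)(Δy_{t+1}−Δȳ) = -11.1100
Denominator Σ(Δy_t−Δȳ)² = 26.9000
r_1(Δy) = -11.1100 / 26.9000 = -0.413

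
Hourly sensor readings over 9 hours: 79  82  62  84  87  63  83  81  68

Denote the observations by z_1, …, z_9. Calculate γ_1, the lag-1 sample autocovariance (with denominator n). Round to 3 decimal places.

Mean z̄ = (79 + 82 + 62 + 84 + 87 + 63 + 83 + 81 + 68)/9 = 76.5556
Σ_{t=1}^{8}(z_t−z̄)(z_{t+1}−z̄) = -334.8642
γ_1 = -334.8642 / 9 = -37.207

-37.207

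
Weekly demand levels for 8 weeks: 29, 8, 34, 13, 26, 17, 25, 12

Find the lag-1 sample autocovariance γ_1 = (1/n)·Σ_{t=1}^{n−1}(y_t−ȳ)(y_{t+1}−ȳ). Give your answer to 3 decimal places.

-61.344

Mean ȳ = (29 + 8 + 34 + 13 + 26 + 17 + 25 + 12)/8 = 20.5000
Deviations: 8.5000, -12.5000, 13.5000, -7.5000, 5.5000, -3.5000, 4.5000, -8.5000
Σ_{t=1}^{7}(y_t−ȳ)(y_{t+1}−ȳ) = -490.7500
γ_1 = -490.7500 / 8 = -61.344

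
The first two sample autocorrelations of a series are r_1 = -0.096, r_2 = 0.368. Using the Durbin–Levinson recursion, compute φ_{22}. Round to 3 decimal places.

0.362

φ_{22} = (r_2 − r_1²) / (1 − r_1²)
r_1² = (-0.096)² = 0.009216
Numerator = 0.368 − 0.0092 = 0.3588; denominator = 1 − 0.0092 = 0.9908
φ_{22} = 0.3588 / 0.9908 = 0.362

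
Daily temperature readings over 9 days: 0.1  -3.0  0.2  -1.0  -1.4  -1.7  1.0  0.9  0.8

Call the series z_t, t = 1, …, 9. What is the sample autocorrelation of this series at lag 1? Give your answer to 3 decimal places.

0.007

Mean z̄ = (0.1 − 3.0 + 0.2 − 1.0 − 1.4 − 1.7 + 1.0 + 0.9 + 0.8)/9 = -0.4556
Numerator Σ_{t=1}^{8}(z_t−z̄)(z_{t+1}−z̄) = 0.1147
Denominator Σ(z_t−z̄)² = 15.4822
r_1 = 0.1147 / 15.4822 = 0.007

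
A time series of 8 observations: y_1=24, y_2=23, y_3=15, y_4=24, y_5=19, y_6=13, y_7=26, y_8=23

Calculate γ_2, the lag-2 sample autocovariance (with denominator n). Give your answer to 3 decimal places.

Mean ȳ = (24 + 23 + 15 + 24 + 19 + 13 + 26 + 23)/8 = 20.8750
Deviations: 3.1250, 2.1250, -5.8750, 3.1250, -1.8750, -7.8750, 5.1250, 2.1250
Σ_{t=1}^{6}(y_t−ȳ)(y_{t+2}−ȳ) = -51.6563
γ_2 = -51.6563 / 8 = -6.457

-6.457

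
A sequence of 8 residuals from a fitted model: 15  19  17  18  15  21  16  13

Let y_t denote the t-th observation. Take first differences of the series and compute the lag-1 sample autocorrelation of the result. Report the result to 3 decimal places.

First differences Δy: 4, -2, 1, -3, 6, -5, -3
Mean of differences = -0.2857
Numerator Σ(Δy_t−Δȳ)(Δy_{t+1}−Δȳ) = -46.9388
Denominator Σ(Δy_t−Δȳ)² = 99.4286
r_1(Δy) = -46.9388 / 99.4286 = -0.472

-0.472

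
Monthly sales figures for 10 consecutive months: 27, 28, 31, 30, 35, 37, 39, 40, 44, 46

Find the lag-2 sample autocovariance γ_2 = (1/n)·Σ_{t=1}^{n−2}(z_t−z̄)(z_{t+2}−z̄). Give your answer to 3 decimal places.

Mean z̄ = (27 + 28 + 31 + 30 + 35 + 37 + 39 + 40 + 44 + 46)/10 = 35.7000
Σ_{t=1}^{8}(z_t−z̄)(z_{t+2}−z̄) = 155.6200
γ_2 = 155.6200 / 10 = 15.562

15.562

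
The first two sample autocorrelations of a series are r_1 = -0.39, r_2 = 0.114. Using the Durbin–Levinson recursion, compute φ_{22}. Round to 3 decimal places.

-0.045

φ_{22} = (r_2 − r_1²) / (1 − r_1²)
r_1² = (-0.39)² = 0.1521
Numerator = 0.114 − 0.1521 = -0.0381; denominator = 1 − 0.1521 = 0.8479
φ_{22} = -0.0381 / 0.8479 = -0.045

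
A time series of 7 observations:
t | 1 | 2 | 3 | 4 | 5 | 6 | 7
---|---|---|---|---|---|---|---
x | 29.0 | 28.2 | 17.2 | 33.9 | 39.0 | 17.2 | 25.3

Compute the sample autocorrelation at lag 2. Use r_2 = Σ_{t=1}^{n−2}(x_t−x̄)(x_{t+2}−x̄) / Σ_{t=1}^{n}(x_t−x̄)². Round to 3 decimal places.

Mean x̄ = (29.0 + 28.2 + 17.2 + 33.9 + 39.0 + 17.2 + 25.3)/7 = 27.1143
Deviations from mean: 1.8857, 1.0857, -9.9143, 6.7857, 11.8857, -9.9143, -1.8143
Numerator Σ_{t=1}^{5}(x_t−x̄)(x_{t+2}−x̄) = -218.0061
Denominator Σ(x_t−x̄)² = 391.9286
r_2 = -218.0061 / 391.9286 = -0.556

-0.556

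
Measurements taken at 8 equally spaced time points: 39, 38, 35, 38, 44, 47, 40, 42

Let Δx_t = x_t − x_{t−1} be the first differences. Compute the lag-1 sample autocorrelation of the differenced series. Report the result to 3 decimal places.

-0.052

First differences Δx: -1, -3, 3, 6, 3, -7, 2
Mean of differences = 0.4286
Numerator Σ(Δx_t−Δx̄)(Δx_{t+1}−Δx̄) = -6.0408
Denominator Σ(Δx_t−Δx̄)² = 115.7143
r_1(Δx) = -6.0408 / 115.7143 = -0.052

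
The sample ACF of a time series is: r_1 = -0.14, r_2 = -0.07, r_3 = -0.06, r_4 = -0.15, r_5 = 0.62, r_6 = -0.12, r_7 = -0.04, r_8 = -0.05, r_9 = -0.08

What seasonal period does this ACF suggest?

The largest autocorrelation is r_5 = 0.62; the remaining lags stay at or below -0.04.
The dominant spike at lag 5 indicates a seasonal period of 5.

5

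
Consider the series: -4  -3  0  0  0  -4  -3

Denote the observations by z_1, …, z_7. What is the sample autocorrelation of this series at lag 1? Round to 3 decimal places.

0.273

Mean z̄ = (-4 − 3 + 0 + 0 + 0 − 4 − 3)/7 = -2.0000
Σ(z_t−z̄)(z_{t+1}−z̄) = (2.0000) + (-2.0000) + (4.0000) + (4.0000) + (-4.0000) + (2.0000) = 6.0000
Denominator Σ(z_t−z̄)² = 22.0000
r_1 = 6.0000 / 22.0000 = 0.273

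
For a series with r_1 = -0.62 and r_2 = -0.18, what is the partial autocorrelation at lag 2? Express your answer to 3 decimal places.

φ_{22} = (r_2 − r_1²) / (1 − r_1²)
r_1² = (-0.62)² = 0.3844
Numerator = -0.18 − 0.3844 = -0.5644; denominator = 1 − 0.3844 = 0.6156
φ_{22} = -0.5644 / 0.6156 = -0.917

-0.917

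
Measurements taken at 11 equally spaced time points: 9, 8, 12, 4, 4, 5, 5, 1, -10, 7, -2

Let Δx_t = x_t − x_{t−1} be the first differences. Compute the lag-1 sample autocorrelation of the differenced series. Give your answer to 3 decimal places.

First differences Δx: -1, 4, -8, 0, 1, 0, -4, -11, 17, -9
Mean of differences = -1.1000
Numerator Σ(Δx_t−Δx̄)(Δx_{t+1}−Δx̄) = -334.3100
Denominator Σ(Δx_t−Δx̄)² = 576.9000
r_1(Δx) = -334.3100 / 576.9000 = -0.579

-0.579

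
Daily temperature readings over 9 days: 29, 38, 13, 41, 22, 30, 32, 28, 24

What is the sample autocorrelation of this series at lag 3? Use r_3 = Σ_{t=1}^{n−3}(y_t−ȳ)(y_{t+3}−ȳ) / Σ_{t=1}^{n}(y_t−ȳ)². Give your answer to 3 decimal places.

-0.069

Mean ȳ = (29 + 38 + 13 + 41 + 22 + 30 + 32 + 28 + 24)/9 = 28.5556
Numerator Σ_{t=1}^{6}(y_t−ȳ)(y_{t+3}−ȳ) = -38.9259
Denominator Σ(y_t−ȳ)² = 564.2222
r_3 = -38.9259 / 564.2222 = -0.069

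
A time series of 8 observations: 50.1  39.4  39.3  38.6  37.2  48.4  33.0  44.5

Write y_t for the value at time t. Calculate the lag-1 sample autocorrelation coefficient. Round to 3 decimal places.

-0.465

Mean ȳ = (50.1 + 39.4 + 39.3 + 38.6 + 37.2 + 48.4 + 33.0 + 44.5)/8 = 41.3125
Deviations from mean: 8.7875, -1.9125, -2.0125, -2.7125, -4.1125, 7.0875, -8.3125, 3.1875
Σ(y_t−ȳ)(y_{t+1}−ȳ) = (-16.8061) + (3.8489) + (5.4589) + (11.1552) + (-29.1473) + (-58.9148) + (-26.4961) = -110.9014
Denominator Σ(y_t−ȳ)² = 238.6888
r_1 = -110.9014 / 238.6888 = -0.465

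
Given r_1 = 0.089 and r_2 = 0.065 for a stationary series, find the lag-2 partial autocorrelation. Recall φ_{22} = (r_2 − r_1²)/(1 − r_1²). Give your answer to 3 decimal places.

φ_{22} = (r_2 − r_1²) / (1 − r_1²)
r_1² = (0.089)² = 0.007921
Numerator = 0.065 − 0.0079 = 0.0571; denominator = 1 − 0.0079 = 0.9921
φ_{22} = 0.0571 / 0.9921 = 0.058

0.058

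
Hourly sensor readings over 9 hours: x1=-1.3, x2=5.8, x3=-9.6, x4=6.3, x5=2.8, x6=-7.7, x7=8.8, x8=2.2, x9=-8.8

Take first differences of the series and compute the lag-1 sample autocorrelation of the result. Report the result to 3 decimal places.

-0.537

First differences Δx: 7.1, -15.4, 15.9, -3.5, -10.5, 16.5, -6.6, -11.0
Mean of differences = -0.9375
Numerator Σ(Δx_t−Δx̄)(Δx_{t+1}−Δx̄) = -586.9039
Denominator Σ(Δx_t−Δx̄)² = 1092.6588
r_1(Δx) = -586.9039 / 1092.6588 = -0.537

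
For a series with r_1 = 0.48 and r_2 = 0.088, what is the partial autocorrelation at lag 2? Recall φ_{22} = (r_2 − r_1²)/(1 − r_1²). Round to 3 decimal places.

φ_{22} = (r_2 − r_1²) / (1 − r_1²)
r_1² = (0.48)² = 0.2304
Numerator = 0.088 − 0.2304 = -0.1424; denominator = 1 − 0.2304 = 0.7696
φ_{22} = -0.1424 / 0.7696 = -0.185

-0.185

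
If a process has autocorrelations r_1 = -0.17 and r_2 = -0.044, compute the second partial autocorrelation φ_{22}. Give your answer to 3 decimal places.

φ_{22} = (r_2 − r_1²) / (1 − r_1²)
r_1² = (-0.17)² = 0.0289
Numerator = -0.044 − 0.0289 = -0.0729; denominator = 1 − 0.0289 = 0.9711
φ_{22} = -0.0729 / 0.9711 = -0.075

-0.075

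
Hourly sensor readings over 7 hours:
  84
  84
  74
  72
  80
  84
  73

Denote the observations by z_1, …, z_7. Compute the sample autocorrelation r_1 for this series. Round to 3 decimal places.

Mean z̄ = (84 + 84 + 74 + 72 + 80 + 84 + 73)/7 = 78.7143
Σ(z_t−z̄)(z_{t+1}−z̄) = (27.9388) + (-24.9184) + (31.6531) + (-8.6327) + (6.7959) + (-30.2041) = 2.6327
Denominator Σ(z_t−z̄)² = 185.4286
r_1 = 2.6327 / 185.4286 = 0.014

0.014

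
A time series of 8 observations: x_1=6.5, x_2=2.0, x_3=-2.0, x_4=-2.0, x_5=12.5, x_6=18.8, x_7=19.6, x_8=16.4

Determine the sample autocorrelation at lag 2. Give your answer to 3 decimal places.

0.118

Mean x̄ = (6.5 + 2.0 − 2.0 − 2.0 + 12.5 + 18.8 + 19.6 + 16.4)/8 = 8.9750
Numerator Σ_{t=1}^{6}(x_t−x̄)(x_{t+2}−x̄) = 67.6013
Denominator Σ(x_t−x̄)² = 572.6550
r_2 = 67.6013 / 572.6550 = 0.118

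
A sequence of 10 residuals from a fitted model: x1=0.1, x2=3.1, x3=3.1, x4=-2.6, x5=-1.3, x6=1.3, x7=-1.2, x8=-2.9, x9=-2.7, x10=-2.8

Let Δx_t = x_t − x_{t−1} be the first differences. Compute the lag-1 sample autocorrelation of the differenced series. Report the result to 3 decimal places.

First differences Δx: 3.0, 0.0, -5.7, 1.3, 2.6, -2.5, -1.7, 0.2, -0.1
Mean of differences = -0.3222
Numerator Σ(Δx_t−Δx̄)(Δx_{t+1}−Δx̄) = -8.6127
Denominator Σ(Δx_t−Δx̄)² = 58.1956
r_1(Δx) = -8.6127 / 58.1956 = -0.148

-0.148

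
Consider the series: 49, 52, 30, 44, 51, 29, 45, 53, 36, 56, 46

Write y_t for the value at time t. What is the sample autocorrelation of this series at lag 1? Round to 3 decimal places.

Mean ȳ = (49 + 52 + 30 + 44 + 51 + 29 + 45 + 53 + 36 + 56 + 46)/11 = 44.6364
Numerator Σ_{t=1}^{10}(y_t−ȳ)(y_{t+1}−ȳ) = -327.4050
Denominator Σ(y_t−ȳ)² = 848.5455
r_1 = -327.4050 / 848.5455 = -0.386

-0.386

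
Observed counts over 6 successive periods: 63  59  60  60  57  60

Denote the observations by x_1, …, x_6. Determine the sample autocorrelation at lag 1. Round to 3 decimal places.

Mean x̄ = (63 + 59 + 60 + 60 + 57 + 60)/6 = 59.8333
Deviations from mean: 3.1667, -0.8333, 0.1667, 0.1667, -2.8333, 0.1667
Numerator Σ_{t=1}^{5}(x_t−x̄)(x_{t+1}−x̄) = -3.6944
Denominator Σ(x_t−x̄)² = 18.8333
r_1 = -3.6944 / 18.8333 = -0.196

-0.196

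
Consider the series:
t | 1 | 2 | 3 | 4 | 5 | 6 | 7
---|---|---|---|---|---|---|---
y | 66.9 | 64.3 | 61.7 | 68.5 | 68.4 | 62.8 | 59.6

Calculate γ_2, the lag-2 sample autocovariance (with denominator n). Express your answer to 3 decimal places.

Mean ȳ = (66.9 + 64.3 + 61.7 + 68.5 + 68.4 + 62.8 + 59.6)/7 = 64.6000
Σ_{t=1}^{5}(y_t−ȳ)(y_{t+2}−ȳ) = -44.8800
γ_2 = -44.8800 / 7 = -6.411

-6.411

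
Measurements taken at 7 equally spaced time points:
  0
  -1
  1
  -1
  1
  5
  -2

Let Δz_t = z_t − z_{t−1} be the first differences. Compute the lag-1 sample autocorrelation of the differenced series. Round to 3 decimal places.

-0.364

First differences Δz: -1, 2, -2, 2, 4, -7
Mean of differences = -0.3333
Numerator Σ(Δz_t−Δz̄)(Δz_{t+1}−Δz̄) = -28.1111
Denominator Σ(Δz_t−Δz̄)² = 77.3333
r_1(Δz) = -28.1111 / 77.3333 = -0.364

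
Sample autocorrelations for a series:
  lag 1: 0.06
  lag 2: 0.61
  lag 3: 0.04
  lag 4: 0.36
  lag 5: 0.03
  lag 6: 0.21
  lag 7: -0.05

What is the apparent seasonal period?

2

The largest autocorrelation is r_2 = 0.61, with weaker echoes at lags 4 (0.36) and 6 (0.21); the remaining lags stay at or below 0.06.
The dominant spike at lag 2 indicates a seasonal period of 2.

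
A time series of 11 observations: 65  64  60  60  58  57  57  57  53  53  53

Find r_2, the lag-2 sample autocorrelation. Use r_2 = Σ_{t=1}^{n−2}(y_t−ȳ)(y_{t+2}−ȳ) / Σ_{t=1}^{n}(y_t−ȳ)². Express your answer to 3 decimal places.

0.349

Mean ȳ = (65 + 64 + 60 + 60 + 58 + 57 + 57 + 57 + 53 + 53 + 53)/11 = 57.9091
Numerator Σ_{t=1}^{9}(y_t−ȳ)(y_{t+2}−ȳ) = 59.6198
Denominator Σ(y_t−ȳ)² = 170.9091
r_2 = 59.6198 / 170.9091 = 0.349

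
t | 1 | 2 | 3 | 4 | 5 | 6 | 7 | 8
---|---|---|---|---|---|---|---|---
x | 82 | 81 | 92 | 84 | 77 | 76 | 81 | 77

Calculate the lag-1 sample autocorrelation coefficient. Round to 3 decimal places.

0.212

Mean x̄ = (82 + 81 + 92 + 84 + 77 + 76 + 81 + 77)/8 = 81.2500
Deviations from mean: 0.7500, -0.2500, 10.7500, 2.7500, -4.2500, -5.2500, -0.2500, -4.2500
Σ(x_t−x̄)(x_{t+1}−x̄) = (-0.1875) + (-2.6875) + (29.5625) + (-11.6875) + (22.3125) + (1.3125) + (1.0625) = 39.6875
Denominator Σ(x_t−x̄)² = 187.5000
r_1 = 39.6875 / 187.5000 = 0.212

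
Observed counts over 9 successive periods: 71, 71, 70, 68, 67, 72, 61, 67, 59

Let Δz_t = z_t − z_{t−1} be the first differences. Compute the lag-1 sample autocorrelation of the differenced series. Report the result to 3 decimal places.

-0.762

First differences Δz: 0, -1, -2, -1, 5, -11, 6, -8
Mean of differences = -1.5000
Numerator Σ(Δz_t−Δz̄)(Δz_{t+1}−Δz̄) = -178.2500
Denominator Σ(Δz_t−Δz̄)² = 234.0000
r_1(Δz) = -178.2500 / 234.0000 = -0.762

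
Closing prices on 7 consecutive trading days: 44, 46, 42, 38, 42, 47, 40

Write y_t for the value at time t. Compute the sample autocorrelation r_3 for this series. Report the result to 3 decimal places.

0.022

Mean ȳ = (44 + 46 + 42 + 38 + 42 + 47 + 40)/7 = 42.7143
Deviations from mean: 1.2857, 3.2857, -0.7143, -4.7143, -0.7143, 4.2857, -2.7143
Σ(y_t−ȳ)(y_{t+3}−ȳ) = (-6.0612) + (-2.3469) + (-3.0612) + (12.7959) = 1.3265
Denominator Σ(y_t−ȳ)² = 61.4286
r_3 = 1.3265 / 61.4286 = 0.022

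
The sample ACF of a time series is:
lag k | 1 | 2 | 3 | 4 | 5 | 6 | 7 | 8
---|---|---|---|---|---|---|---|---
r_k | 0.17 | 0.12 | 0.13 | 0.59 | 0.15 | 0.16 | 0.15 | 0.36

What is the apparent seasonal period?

4

The largest autocorrelation is r_4 = 0.59, with a weaker echo at lag 8 (0.36); the remaining lags stay at or below 0.17.
The dominant spike at lag 4 indicates a seasonal period of 4.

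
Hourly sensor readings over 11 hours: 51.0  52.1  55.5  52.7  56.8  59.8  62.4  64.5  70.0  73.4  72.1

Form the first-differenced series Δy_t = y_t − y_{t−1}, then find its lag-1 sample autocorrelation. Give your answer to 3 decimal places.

First differences Δy: 1.1, 3.4, -2.8, 4.1, 3.0, 2.6, 2.1, 5.5, 3.4, -1.3
Mean of differences = 2.1100
Numerator Σ(Δy_t−Δȳ)(Δy_{t+1}−Δȳ) = -15.2651
Denominator Σ(Δy_t−Δȳ)² = 56.5690
r_1(Δy) = -15.2651 / 56.5690 = -0.270

-0.270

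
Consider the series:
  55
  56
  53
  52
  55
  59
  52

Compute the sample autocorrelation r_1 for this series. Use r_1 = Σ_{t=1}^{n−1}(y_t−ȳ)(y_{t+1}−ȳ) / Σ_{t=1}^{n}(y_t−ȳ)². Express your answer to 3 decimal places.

Mean ȳ = (55 + 56 + 53 + 52 + 55 + 59 + 52)/7 = 54.5714
Deviations from mean: 0.4286, 1.4286, -1.5714, -2.5714, 0.4286, 4.4286, -2.5714
Σ(y_t−ȳ)(y_{t+1}−ȳ) = (0.6122) + (-2.2449) + (4.0408) + (-1.1020) + (1.8980) + (-11.3878) = -8.1837
Denominator Σ(y_t−ȳ)² = 37.7143
r_1 = -8.1837 / 37.7143 = -0.217

-0.217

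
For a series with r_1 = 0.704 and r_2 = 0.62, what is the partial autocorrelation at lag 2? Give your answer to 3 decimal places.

φ_{22} = (r_2 − r_1²) / (1 − r_1²)
r_1² = (0.704)² = 0.495616
Numerator = 0.62 − 0.4956 = 0.1244; denominator = 1 − 0.4956 = 0.5044
φ_{22} = 0.1244 / 0.5044 = 0.247

0.247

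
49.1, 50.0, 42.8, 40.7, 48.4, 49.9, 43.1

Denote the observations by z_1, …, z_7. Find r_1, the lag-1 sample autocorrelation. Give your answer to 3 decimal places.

Mean z̄ = (49.1 + 50.0 + 42.8 + 40.7 + 48.4 + 49.9 + 43.1)/7 = 46.2857
Deviations from mean: 2.8143, 3.7143, -3.4857, -5.5857, 2.1143, 3.6143, -3.1857
Σ(z_t−z̄)(z_{t+1}−z̄) = (10.4531) + (-12.9469) + (19.4702) + (-11.8098) + (7.6416) + (-11.5141) = 1.2941
Denominator Σ(z_t−z̄)² = 92.7486
r_1 = 1.2941 / 92.7486 = 0.014

0.014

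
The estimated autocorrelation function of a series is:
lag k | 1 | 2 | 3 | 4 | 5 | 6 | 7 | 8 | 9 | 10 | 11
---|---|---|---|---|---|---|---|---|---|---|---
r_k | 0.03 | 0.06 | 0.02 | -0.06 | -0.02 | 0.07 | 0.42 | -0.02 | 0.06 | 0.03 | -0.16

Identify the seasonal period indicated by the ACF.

The largest autocorrelation is r_7 = 0.42; the remaining lags stay at or below 0.07.
The dominant spike at lag 7 indicates a seasonal period of 7.

7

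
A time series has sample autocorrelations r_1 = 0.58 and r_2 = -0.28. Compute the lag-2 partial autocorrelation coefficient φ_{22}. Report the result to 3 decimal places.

-0.929

φ_{22} = (r_2 − r_1²) / (1 − r_1²)
r_1² = (0.58)² = 0.3364
Numerator = -0.28 − 0.3364 = -0.6164; denominator = 1 − 0.3364 = 0.6636
φ_{22} = -0.6164 / 0.6636 = -0.929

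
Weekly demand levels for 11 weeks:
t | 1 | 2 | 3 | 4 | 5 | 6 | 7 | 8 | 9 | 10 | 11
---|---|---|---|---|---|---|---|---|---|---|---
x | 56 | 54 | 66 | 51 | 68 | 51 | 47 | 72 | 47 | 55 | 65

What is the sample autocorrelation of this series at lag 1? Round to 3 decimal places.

Mean x̄ = (56 + 54 + 66 + 51 + 68 + 51 + 47 + 72 + 47 + 55 + 65)/11 = 57.4545
Numerator Σ_{t=1}^{10}(x_t−x̄)(x_{t+1}−x̄) = -445.2975
Denominator Σ(x_t−x̄)² = 774.7273
r_1 = -445.2975 / 774.7273 = -0.575

-0.575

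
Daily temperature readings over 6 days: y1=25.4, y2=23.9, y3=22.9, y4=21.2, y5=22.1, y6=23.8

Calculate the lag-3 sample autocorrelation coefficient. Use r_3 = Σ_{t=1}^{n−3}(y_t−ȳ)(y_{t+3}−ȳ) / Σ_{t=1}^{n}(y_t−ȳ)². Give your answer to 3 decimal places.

-0.487

Mean ȳ = (25.4 + 23.9 + 22.9 + 21.2 + 22.1 + 23.8)/6 = 23.2167
Deviations from mean: 2.1833, 0.6833, -0.3167, -2.0167, -1.1167, 0.5833
Σ(y_t−ȳ)(y_{t+3}−ȳ) = (-4.4031) + (-0.7631) + (-0.1847) = -5.3508
Denominator Σ(y_t−ȳ)² = 10.9883
r_3 = -5.3508 / 10.9883 = -0.487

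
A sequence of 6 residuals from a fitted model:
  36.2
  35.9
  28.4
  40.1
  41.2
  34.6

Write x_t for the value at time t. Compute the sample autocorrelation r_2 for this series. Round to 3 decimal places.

-0.453

Mean x̄ = (36.2 + 35.9 + 28.4 + 40.1 + 41.2 + 34.6)/6 = 36.0667
Σ(x_t−x̄)(x_{t+2}−x̄) = (-1.0222) + (-0.6722) + (-39.3556) + (-5.9156) = -46.9656
Denominator Σ(x_t−x̄)² = 103.5933
r_2 = -46.9656 / 103.5933 = -0.453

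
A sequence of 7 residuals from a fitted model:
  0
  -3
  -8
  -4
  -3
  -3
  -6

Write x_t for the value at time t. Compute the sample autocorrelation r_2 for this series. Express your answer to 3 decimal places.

-0.556

Mean x̄ = (0 − 3 − 8 − 4 − 3 − 3 − 6)/7 = -3.8571
Deviations from mean: 3.8571, 0.8571, -4.1429, -0.1429, 0.8571, 0.8571, -2.1429
Numerator Σ_{t=1}^{5}(x_t−x̄)(x_{t+2}−x̄) = -21.6122
Denominator Σ(x_t−x̄)² = 38.8571
r_2 = -21.6122 / 38.8571 = -0.556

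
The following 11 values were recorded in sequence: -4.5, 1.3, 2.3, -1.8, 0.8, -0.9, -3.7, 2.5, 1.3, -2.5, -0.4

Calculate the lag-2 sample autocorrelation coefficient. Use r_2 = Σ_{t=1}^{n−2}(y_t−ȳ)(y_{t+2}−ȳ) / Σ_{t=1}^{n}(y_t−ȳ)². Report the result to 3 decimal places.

-0.460

Mean ȳ = (-4.5 + 1.3 + 2.3 − 1.8 + 0.8 − 0.9 − 3.7 + 2.5 + 1.3 − 2.5 − 0.4)/11 = -0.5091
Numerator Σ_{t=1}^{9}(y_t−ȳ)(y_{t+2}−ȳ) = -26.2838
Denominator Σ(y_t−ȳ)² = 57.1091
r_2 = -26.2838 / 57.1091 = -0.460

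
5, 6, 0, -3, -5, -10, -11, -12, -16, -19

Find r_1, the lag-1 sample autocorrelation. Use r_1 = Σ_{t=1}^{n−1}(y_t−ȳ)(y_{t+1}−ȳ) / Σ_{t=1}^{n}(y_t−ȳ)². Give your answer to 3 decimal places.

Mean ȳ = (5 + 6 + 0 − 3 − 5 − 10 − 11 − 12 − 16 − 19)/10 = -6.5000
Numerator Σ_{t=1}^{9}(y_t−ȳ)(y_{t+1}−ȳ) = 459.2500
Denominator Σ(y_t−ȳ)² = 654.5000
r_1 = 459.2500 / 654.5000 = 0.702

0.702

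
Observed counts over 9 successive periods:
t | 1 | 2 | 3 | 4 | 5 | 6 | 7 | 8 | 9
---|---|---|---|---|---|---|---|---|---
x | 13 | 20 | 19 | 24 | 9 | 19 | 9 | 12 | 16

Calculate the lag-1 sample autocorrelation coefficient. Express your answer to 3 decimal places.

Mean x̄ = (13 + 20 + 19 + 24 + 9 + 19 + 9 + 12 + 16)/9 = 15.6667
Numerator Σ_{t=1}^{8}(x_t−x̄)(x_{t+1}−x̄) = -46.1111
Denominator Σ(x_t−x̄)² = 220.0000
r_1 = -46.1111 / 220.0000 = -0.210

-0.210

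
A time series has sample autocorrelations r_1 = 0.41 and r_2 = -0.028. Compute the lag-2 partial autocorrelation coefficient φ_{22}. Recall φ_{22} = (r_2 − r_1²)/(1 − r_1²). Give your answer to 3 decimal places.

-0.236

φ_{22} = (r_2 − r_1²) / (1 − r_1²)
r_1² = (0.41)² = 0.1681
Numerator = -0.028 − 0.1681 = -0.1961; denominator = 1 − 0.1681 = 0.8319
φ_{22} = -0.1961 / 0.8319 = -0.236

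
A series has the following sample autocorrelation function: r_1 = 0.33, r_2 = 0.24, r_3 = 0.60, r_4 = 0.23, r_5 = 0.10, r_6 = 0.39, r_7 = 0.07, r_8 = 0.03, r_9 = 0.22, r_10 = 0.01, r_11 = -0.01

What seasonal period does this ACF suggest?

3

The largest autocorrelation is r_3 = 0.60, with a weaker echo at lag 6 (0.39); the remaining lags stay at or below 0.33. The elevated value at lag 1 (0.33), dropping to 0.24 at lag 2, reflects decaying short-term dependence rather than seasonality.
The dominant spike at lag 3 indicates a seasonal period of 3.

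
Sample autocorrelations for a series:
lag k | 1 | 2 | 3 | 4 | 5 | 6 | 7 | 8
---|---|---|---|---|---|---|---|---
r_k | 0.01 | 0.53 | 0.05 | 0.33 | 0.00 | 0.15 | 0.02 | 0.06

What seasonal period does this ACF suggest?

2

The largest autocorrelation is r_2 = 0.53, with weaker echoes at lags 4 (0.33) and 6 (0.15); the remaining lags stay at or below 0.06.
The dominant spike at lag 2 indicates a seasonal period of 2.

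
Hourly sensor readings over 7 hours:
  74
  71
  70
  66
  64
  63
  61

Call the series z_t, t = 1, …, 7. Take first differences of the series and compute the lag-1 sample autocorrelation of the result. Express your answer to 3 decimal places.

-0.443

First differences Δz: -3, -1, -4, -2, -1, -2
Mean of differences = -2.1667
Numerator Σ(Δz_t−Δz̄)(Δz_{t+1}−Δz̄) = -3.0278
Denominator Σ(Δz_t−Δz̄)² = 6.8333
r_1(Δz) = -3.0278 / 6.8333 = -0.443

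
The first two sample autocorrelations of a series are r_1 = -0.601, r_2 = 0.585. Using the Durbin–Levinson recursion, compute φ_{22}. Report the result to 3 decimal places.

0.350

φ_{22} = (r_2 − r_1²) / (1 − r_1²)
r_1² = (-0.601)² = 0.361201
Numerator = 0.585 − 0.3612 = 0.2238; denominator = 1 − 0.3612 = 0.6388
φ_{22} = 0.2238 / 0.6388 = 0.350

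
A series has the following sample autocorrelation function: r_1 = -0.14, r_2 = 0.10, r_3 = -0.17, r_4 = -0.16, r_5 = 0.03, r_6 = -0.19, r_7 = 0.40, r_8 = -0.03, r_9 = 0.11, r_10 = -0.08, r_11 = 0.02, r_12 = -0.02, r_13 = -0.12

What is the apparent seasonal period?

The largest autocorrelation is r_7 = 0.40; the remaining lags stay at or below 0.11.
The dominant spike at lag 7 indicates a seasonal period of 7.

7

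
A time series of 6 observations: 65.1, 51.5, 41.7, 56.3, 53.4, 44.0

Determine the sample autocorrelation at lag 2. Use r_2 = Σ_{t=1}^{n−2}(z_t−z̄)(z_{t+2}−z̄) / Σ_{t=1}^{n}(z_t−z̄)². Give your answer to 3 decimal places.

-0.513

Mean z̄ = (65.1 + 51.5 + 41.7 + 56.3 + 53.4 + 44.0)/6 = 52.0000
Deviations from mean: 13.1000, -0.5000, -10.3000, 4.3000, 1.4000, -8.0000
Numerator Σ_{t=1}^{4}(z_t−z̄)(z_{t+2}−z̄) = -185.9000
Denominator Σ(z_t−z̄)² = 362.4000
r_2 = -185.9000 / 362.4000 = -0.513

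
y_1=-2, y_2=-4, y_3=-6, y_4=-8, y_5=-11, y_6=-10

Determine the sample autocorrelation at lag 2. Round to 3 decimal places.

0.016

Mean ȳ = (-2 − 4 − 6 − 8 − 11 − 10)/6 = -6.8333
Deviations from mean: 4.8333, 2.8333, 0.8333, -1.1667, -4.1667, -3.1667
Σ(y_t−ȳ)(y_{t+2}−ȳ) = (4.0278) + (-3.3056) + (-3.4722) + (3.6944) = 0.9444
Denominator Σ(y_t−ȳ)² = 60.8333
r_2 = 0.9444 / 60.8333 = 0.016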